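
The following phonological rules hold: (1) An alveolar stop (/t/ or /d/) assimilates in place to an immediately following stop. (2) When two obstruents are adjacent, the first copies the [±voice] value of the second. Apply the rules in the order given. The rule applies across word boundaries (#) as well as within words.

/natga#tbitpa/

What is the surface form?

Rule 1: /t/ before /g/ (velar) → [k]
Rule 1: /t/ before /b/ (labial) → [p]
Rule 1: /t/ before /p/ (labial) → [p]
After rule 1: nakga#pbippa
Rule 2: /k/ before /g/ (voiced) → [g]
Rule 2: /p/ before /b/ (voiced) → [b]

[nagga#bbippa]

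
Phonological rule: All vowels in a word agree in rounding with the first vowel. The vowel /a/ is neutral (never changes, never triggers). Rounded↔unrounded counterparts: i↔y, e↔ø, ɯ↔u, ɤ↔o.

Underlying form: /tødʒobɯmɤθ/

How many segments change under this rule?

/ɯ/ harmonizes with /ø/ ([+round]) → [u]
/ɤ/ harmonizes with /ø/ ([+round]) → [o]
2 segments change.

2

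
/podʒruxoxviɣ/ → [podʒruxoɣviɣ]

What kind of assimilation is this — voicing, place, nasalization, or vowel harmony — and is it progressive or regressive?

/x/→[ɣ].
Each target copies a feature from the following segment, so the direction is regressive.

voicing assimilation, regressive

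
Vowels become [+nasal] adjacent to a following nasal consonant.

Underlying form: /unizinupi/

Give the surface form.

[ũnizĩnupi]

/u/ before nasal /n/ → [ũ]
/i/ before nasal /n/ → [ĩ]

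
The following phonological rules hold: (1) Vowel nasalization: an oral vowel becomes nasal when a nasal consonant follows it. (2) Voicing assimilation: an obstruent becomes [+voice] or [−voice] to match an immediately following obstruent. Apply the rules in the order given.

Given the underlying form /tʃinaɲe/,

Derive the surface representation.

Rule 1: /i/ before nasal /n/ → [ĩ]
Rule 1: /a/ before nasal /ɲ/ → [ã]
After rule 1: tʃĩnãɲe
Rule 2: no segment meets the rule's conditions; no change.

[tʃĩnãɲe]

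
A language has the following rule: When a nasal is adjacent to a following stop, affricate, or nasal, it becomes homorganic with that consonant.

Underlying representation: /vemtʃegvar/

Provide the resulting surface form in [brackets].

[veɲtʃegvar]

/m/ before /tʃ/ (palatal) → [ɲ]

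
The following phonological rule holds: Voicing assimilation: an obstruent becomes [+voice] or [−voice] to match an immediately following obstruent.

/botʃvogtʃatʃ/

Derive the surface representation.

/tʃ/ before /v/ (voiced) → [dʒ]
/g/ before /tʃ/ (voiceless) → [k]

[bodʒvoktʃatʃ]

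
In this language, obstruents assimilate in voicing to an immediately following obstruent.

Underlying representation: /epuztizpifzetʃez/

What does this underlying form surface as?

[epustispivzetʃez]

/z/ before /t/ (voiceless) → [s]
/z/ before /p/ (voiceless) → [s]
/f/ before /z/ (voiced) → [v]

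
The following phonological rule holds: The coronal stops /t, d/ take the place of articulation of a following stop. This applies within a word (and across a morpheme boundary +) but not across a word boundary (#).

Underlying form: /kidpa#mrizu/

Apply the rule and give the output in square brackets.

/d/ before /p/ (labial) → [b]

[kibpa#mrizu]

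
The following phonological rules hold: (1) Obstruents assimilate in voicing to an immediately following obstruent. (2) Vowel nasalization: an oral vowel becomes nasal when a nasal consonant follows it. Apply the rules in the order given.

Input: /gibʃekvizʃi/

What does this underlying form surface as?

[gipʃegvisʃi]

Rule 1: /b/ before /ʃ/ (voiceless) → [p]
Rule 1: /k/ before /v/ (voiced) → [g]
Rule 1: /z/ before /ʃ/ (voiceless) → [s]
After rule 1: gipʃegvisʃi
Rule 2: no segment meets the rule's conditions; no change.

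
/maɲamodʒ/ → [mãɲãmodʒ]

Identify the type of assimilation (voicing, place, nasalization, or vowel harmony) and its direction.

/a/→[ã] /a/→[ã].
Each target copies a feature from the following segment, so the direction is regressive.

nasalization, regressive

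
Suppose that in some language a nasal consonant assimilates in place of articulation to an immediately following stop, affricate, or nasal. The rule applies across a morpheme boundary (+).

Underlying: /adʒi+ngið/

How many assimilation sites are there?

/n/ before /g/ (velar) → [ŋ]
1 segment changes.

1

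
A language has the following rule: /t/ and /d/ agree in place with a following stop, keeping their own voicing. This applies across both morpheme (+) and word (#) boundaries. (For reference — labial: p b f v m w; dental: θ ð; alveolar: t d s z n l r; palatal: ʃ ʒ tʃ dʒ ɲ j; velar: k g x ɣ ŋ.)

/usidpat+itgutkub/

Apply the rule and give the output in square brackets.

[usibpat+ikgukkub]

/d/ before /p/ (labial) → [b]
/t/ before /g/ (velar) → [k]
/t/ before /k/ (velar) → [k]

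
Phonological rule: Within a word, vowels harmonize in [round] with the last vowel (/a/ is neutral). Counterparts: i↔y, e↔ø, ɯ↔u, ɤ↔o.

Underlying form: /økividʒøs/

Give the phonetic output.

/i/ harmonizes with /ø/ ([+round]) → [y]
/i/ harmonizes with /ø/ ([+round]) → [y]

[økyvydʒøs]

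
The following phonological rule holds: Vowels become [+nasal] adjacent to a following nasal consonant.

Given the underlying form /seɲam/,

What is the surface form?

/e/ before nasal /ɲ/ → [ẽ]
/a/ before nasal /m/ → [ã]

[sẽɲãm]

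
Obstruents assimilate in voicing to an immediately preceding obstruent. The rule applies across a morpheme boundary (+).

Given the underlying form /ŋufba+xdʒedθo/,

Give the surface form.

/b/ after /f/ (voiceless) → [p]
/dʒ/ after /x/ (voiceless) → [tʃ]
/θ/ after /d/ (voiced) → [ð]

[ŋufpa+xtʃedðo]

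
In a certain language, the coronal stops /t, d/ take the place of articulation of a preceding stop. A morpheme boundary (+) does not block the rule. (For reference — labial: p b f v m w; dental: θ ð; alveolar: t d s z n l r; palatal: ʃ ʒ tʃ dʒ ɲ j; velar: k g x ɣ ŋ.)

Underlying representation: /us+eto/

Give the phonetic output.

[us+eto]

no segment meets the rule's conditions; no change.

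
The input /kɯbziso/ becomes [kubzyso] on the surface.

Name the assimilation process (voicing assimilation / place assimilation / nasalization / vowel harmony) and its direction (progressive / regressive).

/ɯ/→[u] /i/→[y].
Vowels agree with the last vowel, so the harmony is regressive.

vowel harmony, regressive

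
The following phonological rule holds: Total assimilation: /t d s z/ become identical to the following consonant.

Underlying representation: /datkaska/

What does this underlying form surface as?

[dakkakka]

/t/ before /k/ → [k] (total assimilation)
/s/ before /k/ → [k] (total assimilation)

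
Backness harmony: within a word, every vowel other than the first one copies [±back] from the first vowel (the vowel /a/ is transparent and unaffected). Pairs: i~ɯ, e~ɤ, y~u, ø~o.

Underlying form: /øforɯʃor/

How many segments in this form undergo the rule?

3

/o/ harmonizes with /ø/ ([-back]) → [ø]
/ɯ/ harmonizes with /ø/ ([-back]) → [i]
/o/ harmonizes with /ø/ ([-back]) → [ø]
3 segments change.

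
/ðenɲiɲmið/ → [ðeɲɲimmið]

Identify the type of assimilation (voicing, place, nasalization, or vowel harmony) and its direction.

/n/→[ɲ] /ɲ/→[m].
Each target copies a feature from the following segment, so the direction is regressive.

place assimilation, regressive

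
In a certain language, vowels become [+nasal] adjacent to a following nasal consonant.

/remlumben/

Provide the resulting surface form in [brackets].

[rẽmlũmbẽn]

/e/ before nasal /m/ → [ẽ]
/u/ before nasal /m/ → [ũ]
/e/ before nasal /n/ → [ẽ]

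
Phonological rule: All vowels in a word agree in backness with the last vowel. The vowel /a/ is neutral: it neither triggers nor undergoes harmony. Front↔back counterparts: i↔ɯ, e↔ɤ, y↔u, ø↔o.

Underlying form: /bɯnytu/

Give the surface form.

/y/ harmonizes with /u/ ([+back]) → [u]

[bɯnutu]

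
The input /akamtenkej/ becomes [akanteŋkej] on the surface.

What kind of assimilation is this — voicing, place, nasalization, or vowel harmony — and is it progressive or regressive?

/m/→[n] /n/→[ŋ].
Each target copies a feature from the following segment, so the direction is regressive.

place assimilation, regressive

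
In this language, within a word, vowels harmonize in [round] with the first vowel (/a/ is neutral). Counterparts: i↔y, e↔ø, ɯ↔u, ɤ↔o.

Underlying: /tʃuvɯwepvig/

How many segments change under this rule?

3

/ɯ/ harmonizes with /u/ ([+round]) → [u]
/e/ harmonizes with /u/ ([+round]) → [ø]
/i/ harmonizes with /u/ ([+round]) → [y]
3 segments change.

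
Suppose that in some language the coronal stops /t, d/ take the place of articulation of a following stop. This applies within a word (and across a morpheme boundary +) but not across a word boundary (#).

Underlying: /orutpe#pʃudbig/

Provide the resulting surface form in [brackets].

[oruppe#pʃubbig]

/t/ before /p/ (labial) → [p]
/d/ before /b/ (labial) → [b]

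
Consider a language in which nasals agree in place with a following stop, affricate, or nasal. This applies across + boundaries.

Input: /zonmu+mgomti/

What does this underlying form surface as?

[zommu+ŋgonti]

/n/ before /m/ (labial) → [m]
/m/ before /g/ (velar) → [ŋ]
/m/ before /t/ (alveolar) → [n]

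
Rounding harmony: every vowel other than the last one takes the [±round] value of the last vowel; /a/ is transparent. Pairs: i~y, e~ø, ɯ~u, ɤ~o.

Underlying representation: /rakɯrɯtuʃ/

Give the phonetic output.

[rakurutuʃ]

/ɯ/ harmonizes with /u/ ([+round]) → [u]
/ɯ/ harmonizes with /u/ ([+round]) → [u]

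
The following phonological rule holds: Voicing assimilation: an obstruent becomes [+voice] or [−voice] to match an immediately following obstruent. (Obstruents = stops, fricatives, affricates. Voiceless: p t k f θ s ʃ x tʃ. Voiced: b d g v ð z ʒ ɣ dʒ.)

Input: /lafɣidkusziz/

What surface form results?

[lavɣitkuzziz]

/f/ before /ɣ/ (voiced) → [v]
/d/ before /k/ (voiceless) → [t]
/s/ before /z/ (voiced) → [z]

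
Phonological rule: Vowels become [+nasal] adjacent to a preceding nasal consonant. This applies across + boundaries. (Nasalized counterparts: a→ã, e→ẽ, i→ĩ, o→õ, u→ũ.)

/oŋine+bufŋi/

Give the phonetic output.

[oŋĩnẽ+bufŋĩ]

/i/ after nasal /ŋ/ → [ĩ]
/e/ after nasal /n/ → [ẽ]
/i/ after nasal /ŋ/ → [ĩ]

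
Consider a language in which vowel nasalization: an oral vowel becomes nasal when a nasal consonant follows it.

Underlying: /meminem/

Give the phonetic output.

/e/ before nasal /m/ → [ẽ]
/i/ before nasal /n/ → [ĩ]
/e/ before nasal /m/ → [ẽ]

[mẽmĩnẽm]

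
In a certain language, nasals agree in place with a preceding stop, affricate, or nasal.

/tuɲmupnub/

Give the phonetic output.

[tuɲɲupmub]

/m/ after /ɲ/ (palatal) → [ɲ]
/n/ after /p/ (labial) → [m]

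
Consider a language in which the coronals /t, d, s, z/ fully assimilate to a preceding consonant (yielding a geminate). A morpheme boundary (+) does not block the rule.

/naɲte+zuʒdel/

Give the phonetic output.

[naɲɲe+zuʒʒel]

/t/ after /ɲ/ → [ɲ] (total assimilation)
/d/ after /ʒ/ → [ʒ] (total assimilation)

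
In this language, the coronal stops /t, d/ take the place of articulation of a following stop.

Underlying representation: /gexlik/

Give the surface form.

[gexlik]

no segment meets the rule's conditions; no change.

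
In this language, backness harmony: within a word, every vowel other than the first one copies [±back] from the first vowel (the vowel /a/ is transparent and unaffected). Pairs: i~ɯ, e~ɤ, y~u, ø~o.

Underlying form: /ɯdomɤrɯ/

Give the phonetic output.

[ɯdomɤrɯ]

no segment meets the rule's conditions; no change.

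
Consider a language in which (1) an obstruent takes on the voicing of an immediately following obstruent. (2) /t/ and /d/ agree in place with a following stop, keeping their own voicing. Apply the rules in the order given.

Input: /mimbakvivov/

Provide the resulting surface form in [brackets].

[mimbagvivov]

Rule 1: /k/ before /v/ (voiced) → [g]
After rule 1: mimbagvivov
Rule 2: no segment meets the rule's conditions; no change.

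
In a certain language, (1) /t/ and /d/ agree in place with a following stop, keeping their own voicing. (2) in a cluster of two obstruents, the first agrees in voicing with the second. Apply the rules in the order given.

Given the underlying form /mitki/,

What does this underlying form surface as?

Rule 1: /t/ before /k/ (velar) → [k]
After rule 1: mikki
Rule 2: no segment meets the rule's conditions; no change.

[mikki]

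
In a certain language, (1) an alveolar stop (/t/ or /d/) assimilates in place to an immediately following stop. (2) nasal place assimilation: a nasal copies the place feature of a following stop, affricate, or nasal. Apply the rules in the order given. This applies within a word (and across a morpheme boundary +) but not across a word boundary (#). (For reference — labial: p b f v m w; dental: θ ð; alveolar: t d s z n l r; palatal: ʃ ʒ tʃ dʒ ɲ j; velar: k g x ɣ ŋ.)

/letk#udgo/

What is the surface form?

Rule 1: /t/ before /k/ (velar) → [k]
Rule 1: /d/ before /g/ (velar) → [g]
After rule 1: lekk#uggo
Rule 2: no segment meets the rule's conditions; no change.

[lekk#uggo]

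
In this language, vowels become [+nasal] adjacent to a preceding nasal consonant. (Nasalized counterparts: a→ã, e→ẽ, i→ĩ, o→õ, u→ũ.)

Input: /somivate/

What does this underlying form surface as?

[somĩvate]

/i/ after nasal /m/ → [ĩ]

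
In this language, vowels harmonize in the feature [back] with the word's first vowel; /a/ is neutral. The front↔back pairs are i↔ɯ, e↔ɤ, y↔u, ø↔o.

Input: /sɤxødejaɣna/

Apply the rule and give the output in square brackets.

/ø/ harmonizes with /ɤ/ ([+back]) → [o]
/e/ harmonizes with /ɤ/ ([+back]) → [ɤ]

[sɤxodɤjaɣna]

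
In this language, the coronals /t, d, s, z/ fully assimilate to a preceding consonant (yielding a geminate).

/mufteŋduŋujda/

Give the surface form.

[muffeŋŋuŋujja]

/t/ after /f/ → [f] (total assimilation)
/d/ after /ŋ/ → [ŋ] (total assimilation)
/d/ after /j/ → [j] (total assimilation)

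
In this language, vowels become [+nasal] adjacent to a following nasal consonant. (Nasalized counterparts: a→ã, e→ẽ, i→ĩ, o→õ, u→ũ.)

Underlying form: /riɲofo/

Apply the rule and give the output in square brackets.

/i/ before nasal /ɲ/ → [ĩ]

[rĩɲofo]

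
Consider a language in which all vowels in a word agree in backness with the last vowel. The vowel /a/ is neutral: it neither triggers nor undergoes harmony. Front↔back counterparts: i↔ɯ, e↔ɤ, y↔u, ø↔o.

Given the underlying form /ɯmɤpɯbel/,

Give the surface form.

/ɯ/ harmonizes with /e/ ([-back]) → [i]
/ɤ/ harmonizes with /e/ ([-back]) → [e]
/ɯ/ harmonizes with /e/ ([-back]) → [i]

[imepibel]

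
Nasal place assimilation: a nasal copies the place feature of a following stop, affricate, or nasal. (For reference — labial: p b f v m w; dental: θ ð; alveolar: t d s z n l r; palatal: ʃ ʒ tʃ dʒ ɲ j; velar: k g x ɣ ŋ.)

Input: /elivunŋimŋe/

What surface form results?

/n/ before /ŋ/ (velar) → [ŋ]
/m/ before /ŋ/ (velar) → [ŋ]

[elivuŋŋiŋŋe]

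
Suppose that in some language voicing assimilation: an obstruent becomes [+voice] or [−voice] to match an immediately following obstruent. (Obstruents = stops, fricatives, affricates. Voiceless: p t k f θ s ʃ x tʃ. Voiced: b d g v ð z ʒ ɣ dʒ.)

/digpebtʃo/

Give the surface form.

[dikpeptʃo]

/g/ before /p/ (voiceless) → [k]
/b/ before /tʃ/ (voiceless) → [p]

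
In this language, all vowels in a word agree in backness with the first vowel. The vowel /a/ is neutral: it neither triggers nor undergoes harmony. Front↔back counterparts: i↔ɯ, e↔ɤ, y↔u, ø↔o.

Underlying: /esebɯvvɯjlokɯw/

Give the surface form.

[esebivvijløkiw]

/ɯ/ harmonizes with /e/ ([-back]) → [i]
/ɯ/ harmonizes with /e/ ([-back]) → [i]
/o/ harmonizes with /e/ ([-back]) → [ø]
/ɯ/ harmonizes with /e/ ([-back]) → [i]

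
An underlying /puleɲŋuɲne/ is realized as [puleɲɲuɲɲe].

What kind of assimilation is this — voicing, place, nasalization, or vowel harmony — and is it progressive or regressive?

place assimilation, progressive

/ŋ/→[ɲ] /n/→[ɲ].
Each target copies a feature from the preceding segment, so the direction is progressive.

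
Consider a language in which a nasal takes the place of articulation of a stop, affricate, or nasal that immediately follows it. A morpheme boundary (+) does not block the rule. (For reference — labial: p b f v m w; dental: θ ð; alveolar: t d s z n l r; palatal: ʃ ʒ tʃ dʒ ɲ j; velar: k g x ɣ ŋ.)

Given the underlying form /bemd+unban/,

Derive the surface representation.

/m/ before /d/ (alveolar) → [n]
/n/ before /b/ (labial) → [m]

[bend+umban]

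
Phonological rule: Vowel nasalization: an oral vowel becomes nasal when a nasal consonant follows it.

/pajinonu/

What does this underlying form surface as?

[pajĩnõnu]

/i/ before nasal /n/ → [ĩ]
/o/ before nasal /n/ → [õ]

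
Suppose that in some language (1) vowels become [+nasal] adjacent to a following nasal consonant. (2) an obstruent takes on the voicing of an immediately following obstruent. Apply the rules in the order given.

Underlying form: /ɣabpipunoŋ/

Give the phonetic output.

[ɣappipũnõŋ]

Rule 1: /u/ before nasal /n/ → [ũ]
Rule 1: /o/ before nasal /ŋ/ → [õ]
After rule 1: ɣabpipũnõŋ
Rule 2: /b/ before /p/ (voiceless) → [p]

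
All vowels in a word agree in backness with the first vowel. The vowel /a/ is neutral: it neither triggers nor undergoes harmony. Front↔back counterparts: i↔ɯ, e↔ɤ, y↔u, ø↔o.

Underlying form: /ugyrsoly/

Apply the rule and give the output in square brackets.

[ugursolu]

/y/ harmonizes with /u/ ([+back]) → [u]
/y/ harmonizes with /u/ ([+back]) → [u]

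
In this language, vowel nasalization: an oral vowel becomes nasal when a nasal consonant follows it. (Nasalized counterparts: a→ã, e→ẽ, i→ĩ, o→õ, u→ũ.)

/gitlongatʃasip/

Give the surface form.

[gitlõngatʃasip]

/o/ before nasal /n/ → [õ]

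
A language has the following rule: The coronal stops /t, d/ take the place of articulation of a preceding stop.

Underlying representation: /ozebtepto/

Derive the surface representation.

/t/ after /b/ (labial) → [p]
/t/ after /p/ (labial) → [p]

[ozebpeppo]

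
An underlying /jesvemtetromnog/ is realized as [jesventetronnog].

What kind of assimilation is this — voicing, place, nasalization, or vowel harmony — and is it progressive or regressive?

place assimilation, regressive

/m/→[n] /m/→[n].
Each target copies a feature from the following segment, so the direction is regressive.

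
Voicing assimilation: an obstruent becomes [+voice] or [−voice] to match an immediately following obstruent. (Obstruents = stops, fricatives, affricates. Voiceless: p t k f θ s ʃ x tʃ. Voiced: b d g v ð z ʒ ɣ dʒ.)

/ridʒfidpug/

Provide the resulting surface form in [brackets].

[ritʃfitpug]

/dʒ/ before /f/ (voiceless) → [tʃ]
/d/ before /p/ (voiceless) → [t]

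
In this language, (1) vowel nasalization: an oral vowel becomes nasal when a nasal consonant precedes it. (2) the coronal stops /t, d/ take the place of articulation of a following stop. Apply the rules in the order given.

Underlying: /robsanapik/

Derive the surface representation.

[robsanãpik]

Rule 1: /a/ after nasal /n/ → [ã]
After rule 1: robsanãpik
Rule 2: no segment meets the rule's conditions; no change.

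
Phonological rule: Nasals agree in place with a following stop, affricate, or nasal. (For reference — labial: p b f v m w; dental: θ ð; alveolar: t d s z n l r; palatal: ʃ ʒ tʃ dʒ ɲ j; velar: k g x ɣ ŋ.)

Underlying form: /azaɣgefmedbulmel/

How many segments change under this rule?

No segment meets the rule's conditions.

0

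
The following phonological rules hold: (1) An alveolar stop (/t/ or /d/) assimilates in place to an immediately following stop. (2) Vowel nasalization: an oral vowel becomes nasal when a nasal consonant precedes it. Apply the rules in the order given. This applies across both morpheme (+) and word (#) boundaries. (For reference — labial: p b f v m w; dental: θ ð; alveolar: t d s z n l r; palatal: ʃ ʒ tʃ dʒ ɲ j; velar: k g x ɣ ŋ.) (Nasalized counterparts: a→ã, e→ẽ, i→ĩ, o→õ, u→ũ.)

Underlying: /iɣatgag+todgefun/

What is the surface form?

[iɣakgag+toggefun]

Rule 1: /t/ before /g/ (velar) → [k]
Rule 1: /d/ before /g/ (velar) → [g]
After rule 1: iɣakgag+toggefun
Rule 2: no segment meets the rule's conditions; no change.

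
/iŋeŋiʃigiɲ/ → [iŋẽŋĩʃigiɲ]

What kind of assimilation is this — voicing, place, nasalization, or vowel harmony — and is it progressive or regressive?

nasalization, progressive

/e/→[ẽ] /i/→[ĩ].
Each target copies a feature from the preceding segment, so the direction is progressive.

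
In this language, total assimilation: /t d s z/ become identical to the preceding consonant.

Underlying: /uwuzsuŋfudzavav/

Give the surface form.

[uwuzzuŋfuddavav]

/s/ after /z/ → [z] (total assimilation)
/z/ after /d/ → [d] (total assimilation)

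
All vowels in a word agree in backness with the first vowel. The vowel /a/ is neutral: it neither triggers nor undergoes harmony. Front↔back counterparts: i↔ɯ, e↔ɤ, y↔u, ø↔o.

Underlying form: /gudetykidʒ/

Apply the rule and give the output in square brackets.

/e/ harmonizes with /u/ ([+back]) → [ɤ]
/y/ harmonizes with /u/ ([+back]) → [u]
/i/ harmonizes with /u/ ([+back]) → [ɯ]

[gudɤtukɯdʒ]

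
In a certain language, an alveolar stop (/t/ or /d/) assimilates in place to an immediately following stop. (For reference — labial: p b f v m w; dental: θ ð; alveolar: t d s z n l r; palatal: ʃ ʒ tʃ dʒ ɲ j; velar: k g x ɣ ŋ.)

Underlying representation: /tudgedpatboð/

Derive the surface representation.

/d/ before /g/ (velar) → [g]
/d/ before /p/ (labial) → [b]
/t/ before /b/ (labial) → [p]

[tuggebpapboð]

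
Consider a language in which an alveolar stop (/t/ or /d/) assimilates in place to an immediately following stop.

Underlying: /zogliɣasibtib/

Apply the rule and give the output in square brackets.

no segment meets the rule's conditions; no change.

[zogliɣasibtib]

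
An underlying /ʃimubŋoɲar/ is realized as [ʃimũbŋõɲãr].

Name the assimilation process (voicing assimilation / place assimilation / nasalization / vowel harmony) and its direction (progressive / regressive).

/u/→[ũ] /o/→[õ] /a/→[ã].
Each target copies a feature from the preceding segment, so the direction is progressive.

nasalization, progressive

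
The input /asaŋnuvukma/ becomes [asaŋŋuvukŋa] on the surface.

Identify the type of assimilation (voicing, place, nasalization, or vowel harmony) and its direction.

place assimilation, progressive

/n/→[ŋ] /m/→[ŋ].
Each target copies a feature from the preceding segment, so the direction is progressive.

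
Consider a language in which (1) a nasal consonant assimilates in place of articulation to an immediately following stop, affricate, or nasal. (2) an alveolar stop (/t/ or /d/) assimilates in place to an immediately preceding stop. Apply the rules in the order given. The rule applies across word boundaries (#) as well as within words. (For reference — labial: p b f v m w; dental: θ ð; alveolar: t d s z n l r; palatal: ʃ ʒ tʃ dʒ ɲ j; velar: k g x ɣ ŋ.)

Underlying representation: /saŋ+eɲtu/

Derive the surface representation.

[saŋ+entu]

Rule 1: /ɲ/ before /t/ (alveolar) → [n]
After rule 1: saŋ+entu
Rule 2: no segment meets the rule's conditions; no change.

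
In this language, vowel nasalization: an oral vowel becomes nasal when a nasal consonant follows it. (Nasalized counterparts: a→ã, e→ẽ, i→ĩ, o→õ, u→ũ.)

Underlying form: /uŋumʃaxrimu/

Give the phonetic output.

/u/ before nasal /ŋ/ → [ũ]
/u/ before nasal /m/ → [ũ]
/i/ before nasal /m/ → [ĩ]

[ũŋũmʃaxrĩmu]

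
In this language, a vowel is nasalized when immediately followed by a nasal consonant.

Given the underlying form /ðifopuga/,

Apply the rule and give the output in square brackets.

no segment meets the rule's conditions; no change.

[ðifopuga]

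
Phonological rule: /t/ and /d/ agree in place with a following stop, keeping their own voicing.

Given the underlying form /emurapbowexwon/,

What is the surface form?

no segment meets the rule's conditions; no change.

[emurapbowexwon]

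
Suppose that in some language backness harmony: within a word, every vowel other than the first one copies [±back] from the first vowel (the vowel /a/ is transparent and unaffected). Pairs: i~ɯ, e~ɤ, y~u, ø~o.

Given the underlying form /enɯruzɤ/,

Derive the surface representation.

[eniryze]

/ɯ/ harmonizes with /e/ ([-back]) → [i]
/u/ harmonizes with /e/ ([-back]) → [y]
/ɤ/ harmonizes with /e/ ([-back]) → [e]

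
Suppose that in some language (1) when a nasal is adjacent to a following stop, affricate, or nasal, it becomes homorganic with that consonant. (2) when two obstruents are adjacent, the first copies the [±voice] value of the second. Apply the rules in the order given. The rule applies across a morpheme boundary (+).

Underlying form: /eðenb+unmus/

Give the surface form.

[eðemb+ummus]

Rule 1: /n/ before /b/ (labial) → [m]
Rule 1: /n/ before /m/ (labial) → [m]
After rule 1: eðemb+ummus
Rule 2: no segment meets the rule's conditions; no change.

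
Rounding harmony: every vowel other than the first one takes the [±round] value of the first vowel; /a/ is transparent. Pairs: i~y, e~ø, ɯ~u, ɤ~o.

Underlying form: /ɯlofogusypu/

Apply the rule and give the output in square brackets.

[ɯlɤfɤgɯsipɯ]

/o/ harmonizes with /ɯ/ ([-round]) → [ɤ]
/o/ harmonizes with /ɯ/ ([-round]) → [ɤ]
/u/ harmonizes with /ɯ/ ([-round]) → [ɯ]
/y/ harmonizes with /ɯ/ ([-round]) → [i]
/u/ harmonizes with /ɯ/ ([-round]) → [ɯ]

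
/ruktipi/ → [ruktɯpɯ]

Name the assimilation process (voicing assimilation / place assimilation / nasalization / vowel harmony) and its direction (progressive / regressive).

vowel harmony, progressive

/i/→[ɯ] /i/→[ɯ].
Vowels agree with the first vowel, so the harmony is progressive.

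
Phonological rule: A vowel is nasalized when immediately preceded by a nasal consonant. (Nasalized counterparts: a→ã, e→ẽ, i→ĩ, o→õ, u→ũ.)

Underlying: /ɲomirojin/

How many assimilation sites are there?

/o/ after nasal /ɲ/ → [õ]
/i/ after nasal /m/ → [ĩ]
2 segments change.

2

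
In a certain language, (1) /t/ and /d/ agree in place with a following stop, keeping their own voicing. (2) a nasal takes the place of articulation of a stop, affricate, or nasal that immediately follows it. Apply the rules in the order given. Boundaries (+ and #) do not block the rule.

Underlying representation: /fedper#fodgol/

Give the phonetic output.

[febper#foggol]

Rule 1: /d/ before /p/ (labial) → [b]
Rule 1: /d/ before /g/ (velar) → [g]
After rule 1: febper#foggol
Rule 2: no segment meets the rule's conditions; no change.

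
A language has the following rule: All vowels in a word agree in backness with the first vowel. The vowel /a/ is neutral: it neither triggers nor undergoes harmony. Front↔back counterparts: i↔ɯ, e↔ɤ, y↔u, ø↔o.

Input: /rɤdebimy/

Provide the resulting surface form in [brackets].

[rɤdɤbɯmu]

/e/ harmonizes with /ɤ/ ([+back]) → [ɤ]
/i/ harmonizes with /ɤ/ ([+back]) → [ɯ]
/y/ harmonizes with /ɤ/ ([+back]) → [u]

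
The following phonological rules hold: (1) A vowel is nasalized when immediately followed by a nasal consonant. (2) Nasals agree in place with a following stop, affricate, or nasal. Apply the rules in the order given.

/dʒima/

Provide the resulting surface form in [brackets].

Rule 1: /i/ before nasal /m/ → [ĩ]
After rule 1: dʒĩma
Rule 2: no segment meets the rule's conditions; no change.

[dʒĩma]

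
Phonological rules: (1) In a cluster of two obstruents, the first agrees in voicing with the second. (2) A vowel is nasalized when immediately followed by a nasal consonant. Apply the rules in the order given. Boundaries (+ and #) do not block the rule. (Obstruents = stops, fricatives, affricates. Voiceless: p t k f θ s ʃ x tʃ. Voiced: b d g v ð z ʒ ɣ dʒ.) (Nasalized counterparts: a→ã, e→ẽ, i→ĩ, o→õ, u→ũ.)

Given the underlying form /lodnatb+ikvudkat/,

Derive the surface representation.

[lodnadb+igvutkat]

Rule 1: /t/ before /b/ (voiced) → [d]
Rule 1: /k/ before /v/ (voiced) → [g]
Rule 1: /d/ before /k/ (voiceless) → [t]
After rule 1: lodnadb+igvutkat
Rule 2: no segment meets the rule's conditions; no change.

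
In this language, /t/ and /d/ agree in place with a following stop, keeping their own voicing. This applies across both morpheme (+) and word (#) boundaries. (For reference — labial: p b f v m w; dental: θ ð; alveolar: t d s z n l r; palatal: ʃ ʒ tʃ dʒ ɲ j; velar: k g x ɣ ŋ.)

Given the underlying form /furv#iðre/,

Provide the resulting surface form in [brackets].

[furv#iðre]

no segment meets the rule's conditions; no change.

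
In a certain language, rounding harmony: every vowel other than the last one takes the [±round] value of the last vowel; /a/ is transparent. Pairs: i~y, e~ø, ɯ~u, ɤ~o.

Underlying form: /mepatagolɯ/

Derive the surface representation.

/o/ harmonizes with /ɯ/ ([-round]) → [ɤ]

[mepatagɤlɯ]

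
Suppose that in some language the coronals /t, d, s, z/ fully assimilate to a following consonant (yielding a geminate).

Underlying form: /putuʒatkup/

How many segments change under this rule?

1

/t/ before /k/ → [k] (total assimilation)
1 segment changes.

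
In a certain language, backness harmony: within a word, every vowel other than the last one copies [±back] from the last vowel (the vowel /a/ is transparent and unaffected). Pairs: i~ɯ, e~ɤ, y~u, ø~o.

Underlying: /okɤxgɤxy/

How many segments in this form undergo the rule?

/o/ harmonizes with /y/ ([-back]) → [ø]
/ɤ/ harmonizes with /y/ ([-back]) → [e]
/ɤ/ harmonizes with /y/ ([-back]) → [e]
3 segments change.

3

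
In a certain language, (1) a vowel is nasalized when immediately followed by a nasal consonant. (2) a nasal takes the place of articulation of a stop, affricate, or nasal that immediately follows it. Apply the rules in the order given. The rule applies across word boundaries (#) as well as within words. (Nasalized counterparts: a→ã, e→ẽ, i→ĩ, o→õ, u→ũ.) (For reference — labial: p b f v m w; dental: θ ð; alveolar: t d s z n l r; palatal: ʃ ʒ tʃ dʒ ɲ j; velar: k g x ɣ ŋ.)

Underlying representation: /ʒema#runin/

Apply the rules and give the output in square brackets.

Rule 1: /e/ before nasal /m/ → [ẽ]
Rule 1: /u/ before nasal /n/ → [ũ]
Rule 1: /i/ before nasal /n/ → [ĩ]
After rule 1: ʒẽma#rũnĩn
Rule 2: no segment meets the rule's conditions; no change.

[ʒẽma#rũnĩn]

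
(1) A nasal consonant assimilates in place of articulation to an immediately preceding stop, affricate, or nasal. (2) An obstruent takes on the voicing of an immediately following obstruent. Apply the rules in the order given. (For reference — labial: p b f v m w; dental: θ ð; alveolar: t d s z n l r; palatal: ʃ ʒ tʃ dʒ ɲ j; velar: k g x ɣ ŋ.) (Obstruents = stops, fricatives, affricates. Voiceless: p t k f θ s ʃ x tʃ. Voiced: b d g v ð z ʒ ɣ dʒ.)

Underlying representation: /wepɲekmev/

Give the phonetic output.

Rule 1: /ɲ/ after /p/ (labial) → [m]
Rule 1: /m/ after /k/ (velar) → [ŋ]
After rule 1: wepmekŋev
Rule 2: no segment meets the rule's conditions; no change.

[wepmekŋev]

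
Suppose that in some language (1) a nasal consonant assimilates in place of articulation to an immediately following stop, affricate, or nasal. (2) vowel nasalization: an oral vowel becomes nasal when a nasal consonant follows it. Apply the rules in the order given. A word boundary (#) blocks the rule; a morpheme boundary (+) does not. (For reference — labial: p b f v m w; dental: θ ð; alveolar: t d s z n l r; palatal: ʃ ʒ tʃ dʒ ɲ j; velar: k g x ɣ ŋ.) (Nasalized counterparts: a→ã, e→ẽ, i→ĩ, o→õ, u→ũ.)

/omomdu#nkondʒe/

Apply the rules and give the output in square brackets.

[õmõndu#ŋkõɲdʒe]

Rule 1: /m/ before /d/ (alveolar) → [n]
Rule 1: /n/ before /k/ (velar) → [ŋ]
Rule 1: /n/ before /dʒ/ (palatal) → [ɲ]
After rule 1: omondu#ŋkoɲdʒe
Rule 2: /o/ before nasal /m/ → [õ]
Rule 2: /o/ before nasal /n/ → [õ]
Rule 2: /o/ before nasal /ɲ/ → [õ]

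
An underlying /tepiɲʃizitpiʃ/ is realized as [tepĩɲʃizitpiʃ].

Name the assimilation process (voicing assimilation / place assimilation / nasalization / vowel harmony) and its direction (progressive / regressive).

/i/→[ĩ].
Each target copies a feature from the following segment, so the direction is regressive.

nasalization, regressive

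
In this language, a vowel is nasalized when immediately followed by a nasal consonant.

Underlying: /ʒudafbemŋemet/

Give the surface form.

[ʒudafbẽmŋẽmet]

/e/ before nasal /m/ → [ẽ]
/e/ before nasal /m/ → [ẽ]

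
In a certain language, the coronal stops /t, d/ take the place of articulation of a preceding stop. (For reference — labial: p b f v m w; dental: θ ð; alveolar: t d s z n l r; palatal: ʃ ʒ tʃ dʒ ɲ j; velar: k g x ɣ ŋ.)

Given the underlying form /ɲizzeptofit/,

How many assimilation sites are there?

/t/ after /p/ (labial) → [p]
1 segment changes.

1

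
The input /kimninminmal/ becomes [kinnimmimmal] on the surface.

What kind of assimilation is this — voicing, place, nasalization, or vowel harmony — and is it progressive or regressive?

place assimilation, regressive

/m/→[n] /n/→[m] /n/→[m].
Each target copies a feature from the following segment, so the direction is regressive.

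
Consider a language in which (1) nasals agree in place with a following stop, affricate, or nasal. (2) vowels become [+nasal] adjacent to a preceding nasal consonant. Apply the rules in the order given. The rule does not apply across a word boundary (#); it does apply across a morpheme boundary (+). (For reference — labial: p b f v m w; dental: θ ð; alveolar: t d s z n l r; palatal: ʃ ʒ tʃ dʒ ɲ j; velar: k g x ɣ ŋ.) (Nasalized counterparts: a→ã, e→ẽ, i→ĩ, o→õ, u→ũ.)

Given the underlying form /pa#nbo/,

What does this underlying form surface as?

Rule 1: /n/ before /b/ (labial) → [m]
After rule 1: pa#mbo
Rule 2: no segment meets the rule's conditions; no change.

[pa#mbo]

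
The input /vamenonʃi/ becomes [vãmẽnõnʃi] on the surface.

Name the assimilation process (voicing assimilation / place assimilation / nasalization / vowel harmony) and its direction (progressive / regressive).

nasalization, regressive

/a/→[ã] /e/→[ẽ] /o/→[õ].
Each target copies a feature from the following segment, so the direction is regressive.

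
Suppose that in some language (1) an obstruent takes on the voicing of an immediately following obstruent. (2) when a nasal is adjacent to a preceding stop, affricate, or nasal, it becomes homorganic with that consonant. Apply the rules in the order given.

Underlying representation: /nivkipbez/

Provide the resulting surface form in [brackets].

Rule 1: /v/ before /k/ (voiceless) → [f]
Rule 1: /p/ before /b/ (voiced) → [b]
After rule 1: nifkibbez
Rule 2: no segment meets the rule's conditions; no change.

[nifkibbez]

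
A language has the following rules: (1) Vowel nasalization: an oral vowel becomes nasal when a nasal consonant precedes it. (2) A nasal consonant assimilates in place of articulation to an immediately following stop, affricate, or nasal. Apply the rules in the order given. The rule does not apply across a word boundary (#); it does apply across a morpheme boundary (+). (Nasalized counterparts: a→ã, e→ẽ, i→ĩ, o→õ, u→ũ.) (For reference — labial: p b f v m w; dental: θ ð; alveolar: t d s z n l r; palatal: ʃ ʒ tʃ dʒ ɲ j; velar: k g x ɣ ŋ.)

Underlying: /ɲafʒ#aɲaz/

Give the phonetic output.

[ɲãfʒ#aɲãz]

Rule 1: /a/ after nasal /ɲ/ → [ã]
Rule 1: /a/ after nasal /ɲ/ → [ã]
After rule 1: ɲãfʒ#aɲãz
Rule 2: no segment meets the rule's conditions; no change.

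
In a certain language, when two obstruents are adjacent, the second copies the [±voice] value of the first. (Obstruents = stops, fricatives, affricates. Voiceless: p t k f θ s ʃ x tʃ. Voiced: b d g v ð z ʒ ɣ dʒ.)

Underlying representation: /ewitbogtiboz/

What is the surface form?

/b/ after /t/ (voiceless) → [p]
/t/ after /g/ (voiced) → [d]

[ewitpogdiboz]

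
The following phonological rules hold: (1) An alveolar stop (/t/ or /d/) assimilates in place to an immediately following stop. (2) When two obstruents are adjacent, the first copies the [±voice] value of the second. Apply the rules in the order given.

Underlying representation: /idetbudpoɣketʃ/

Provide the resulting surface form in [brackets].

[idebbuppoxketʃ]

Rule 1: /t/ before /b/ (labial) → [p]
Rule 1: /d/ before /p/ (labial) → [b]
After rule 1: idepbubpoɣketʃ
Rule 2: /p/ before /b/ (voiced) → [b]
Rule 2: /b/ before /p/ (voiceless) → [p]
Rule 2: /ɣ/ before /k/ (voiceless) → [x]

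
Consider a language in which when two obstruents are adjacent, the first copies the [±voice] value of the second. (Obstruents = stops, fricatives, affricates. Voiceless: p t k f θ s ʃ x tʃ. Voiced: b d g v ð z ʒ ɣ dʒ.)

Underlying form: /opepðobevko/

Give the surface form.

[opebðobefko]

/p/ before /ð/ (voiced) → [b]
/v/ before /k/ (voiceless) → [f]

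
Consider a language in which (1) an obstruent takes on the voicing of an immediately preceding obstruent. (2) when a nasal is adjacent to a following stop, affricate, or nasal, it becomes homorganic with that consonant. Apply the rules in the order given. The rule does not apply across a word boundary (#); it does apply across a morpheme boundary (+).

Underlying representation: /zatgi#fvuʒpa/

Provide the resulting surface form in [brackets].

Rule 1: /g/ after /t/ (voiceless) → [k]
Rule 1: /v/ after /f/ (voiceless) → [f]
Rule 1: /p/ after /ʒ/ (voiced) → [b]
After rule 1: zatki#ffuʒba
Rule 2: no segment meets the rule's conditions; no change.

[zatki#ffuʒba]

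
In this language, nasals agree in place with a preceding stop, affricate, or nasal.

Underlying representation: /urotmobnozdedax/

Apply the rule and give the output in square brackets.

[urotnobmozdedax]

/m/ after /t/ (alveolar) → [n]
/n/ after /b/ (labial) → [m]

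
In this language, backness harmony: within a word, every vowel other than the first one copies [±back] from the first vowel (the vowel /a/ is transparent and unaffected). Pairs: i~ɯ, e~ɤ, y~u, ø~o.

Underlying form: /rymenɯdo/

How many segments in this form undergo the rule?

2

/ɯ/ harmonizes with /y/ ([-back]) → [i]
/o/ harmonizes with /y/ ([-back]) → [ø]
2 segments change.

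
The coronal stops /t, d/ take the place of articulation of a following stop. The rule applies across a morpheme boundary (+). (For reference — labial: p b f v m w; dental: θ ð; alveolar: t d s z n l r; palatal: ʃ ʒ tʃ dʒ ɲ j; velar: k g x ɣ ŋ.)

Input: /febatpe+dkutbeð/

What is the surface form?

/t/ before /p/ (labial) → [p]
/d/ before /k/ (velar) → [g]
/t/ before /b/ (labial) → [p]

[febappe+gkupbeð]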